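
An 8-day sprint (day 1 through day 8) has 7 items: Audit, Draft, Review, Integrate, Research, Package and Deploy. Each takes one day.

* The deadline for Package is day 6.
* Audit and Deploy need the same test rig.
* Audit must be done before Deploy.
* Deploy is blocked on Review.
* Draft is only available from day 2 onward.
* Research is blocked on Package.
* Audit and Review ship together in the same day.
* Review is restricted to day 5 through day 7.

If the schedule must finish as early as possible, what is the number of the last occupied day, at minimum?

The precedence chain requires at least 2 distinct days.
Propagating the time windows through the other constraints, Deploy can't land before day 6, so the schedule must run through at least day 6.
6 works (last occupied day: day 6): for example Integrate -> day 1; Deploy -> day 6; Package -> day 1; Research -> day 2; Audit -> day 5; Draft -> day 2; Review -> day 5.

day 6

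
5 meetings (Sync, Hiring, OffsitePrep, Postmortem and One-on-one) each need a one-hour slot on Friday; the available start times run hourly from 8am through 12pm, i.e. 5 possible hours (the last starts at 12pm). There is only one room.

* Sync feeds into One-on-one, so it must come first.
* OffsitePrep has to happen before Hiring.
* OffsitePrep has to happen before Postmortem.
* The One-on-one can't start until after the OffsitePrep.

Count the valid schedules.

Splitting on Sync: it can be 8am (6), 9am (6), 10am (4), 11am (2). Listing each branch's schedules as (Hiring, OffsitePrep, Postmortem, One-on-one):
Sync=8am: (10am,9am,11am,12pm) (10am,9am,12pm,11am) (11am,9am,10am,12pm) (11am,9am,12pm,10am) (12pm,9am,10am,11am) (12pm,9am,11am,10am) — 6.
Sync=9am: (10am,8am,11am,12pm) (10am,8am,12pm,11am) (11am,8am,10am,12pm) (11am,8am,12pm,10am) (12pm,8am,10am,11am) (12pm,8am,11am,10am) — 6.
Sync=10am: (9am,8am,11am,12pm) (9am,8am,12pm,11am) (11am,8am,9am,12pm) (12pm,8am,9am,11am) — 4.
Sync=11am: (9am,8am,10am,12pm) (10am,8am,9am,12pm) — 2.
Summing: 6 + 6 + 4 + 2 = 18.

18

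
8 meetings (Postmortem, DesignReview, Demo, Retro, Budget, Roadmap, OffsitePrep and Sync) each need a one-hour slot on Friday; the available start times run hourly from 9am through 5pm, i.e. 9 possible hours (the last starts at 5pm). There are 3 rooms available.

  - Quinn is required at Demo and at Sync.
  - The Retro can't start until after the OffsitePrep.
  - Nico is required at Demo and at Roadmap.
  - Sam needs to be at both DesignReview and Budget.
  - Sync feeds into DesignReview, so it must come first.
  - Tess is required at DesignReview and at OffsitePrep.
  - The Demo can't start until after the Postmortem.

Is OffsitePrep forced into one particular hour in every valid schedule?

OffsitePrep can be 9am (e.g. Retro=10am; Budget=11am; Postmortem=9am; OffsitePrep=9am; Demo=10am; Roadmap=11am; Sync=9am; DesignReview=10am) or 10am (e.g. OffsitePrep=10am, Sync=9am, Budget=9am, DesignReview=11am, Postmortem=9am, Retro=11am, Roadmap=11am, Demo=10am).

No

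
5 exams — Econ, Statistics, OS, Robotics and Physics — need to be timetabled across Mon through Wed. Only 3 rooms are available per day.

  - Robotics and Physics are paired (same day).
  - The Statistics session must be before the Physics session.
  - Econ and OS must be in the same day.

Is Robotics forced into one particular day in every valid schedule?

No

Robotics can be Tue (e.g. OS=Mon, Statistics=Mon, Physics=Tue, Econ=Mon, Robotics=Tue) or Wed (e.g. Statistics=Mon, Physics=Wed, OS=Mon, Robotics=Wed, Econ=Mon).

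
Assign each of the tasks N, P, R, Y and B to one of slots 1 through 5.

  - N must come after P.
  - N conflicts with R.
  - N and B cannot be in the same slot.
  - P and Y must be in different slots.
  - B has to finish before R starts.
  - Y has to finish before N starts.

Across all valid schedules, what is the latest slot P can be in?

Downstream work caps P at 4.
P at 4 is achievable: R=2; Y=1; N=5; P=4; B=1.

4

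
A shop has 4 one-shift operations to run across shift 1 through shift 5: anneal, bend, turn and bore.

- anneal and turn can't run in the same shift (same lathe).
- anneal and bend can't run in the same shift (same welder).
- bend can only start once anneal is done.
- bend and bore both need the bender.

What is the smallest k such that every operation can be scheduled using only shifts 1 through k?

The precedence chain requires at least 2 distinct shifts.
2 works (last occupied shift: shift 2): for example bore in shift 1, turn in shift 2, anneal in shift 1, bend in shift 2.

2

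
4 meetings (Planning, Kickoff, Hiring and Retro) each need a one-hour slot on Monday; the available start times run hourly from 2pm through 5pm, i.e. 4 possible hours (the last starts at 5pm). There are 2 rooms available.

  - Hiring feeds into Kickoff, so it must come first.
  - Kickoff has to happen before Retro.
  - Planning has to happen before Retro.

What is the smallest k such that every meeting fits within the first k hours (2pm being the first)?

3 hours

The precedence chain requires at least 3 distinct hours.
With at most 2 per hour and 4 meetings, at least 2 hours are needed.
3 works (last occupied hour: 4pm): for example Planning -> 2pm; Kickoff -> 3pm; Retro -> 4pm; Hiring -> 2pm.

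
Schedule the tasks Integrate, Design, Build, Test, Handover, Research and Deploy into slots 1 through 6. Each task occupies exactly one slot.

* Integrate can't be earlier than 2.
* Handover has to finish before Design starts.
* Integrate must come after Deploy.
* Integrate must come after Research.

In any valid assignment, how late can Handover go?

Downstream work caps Handover at 5.
Handover at 5 is achievable: Deploy in 1; Research in 1; Design in 6; Build in 1; Integrate in 2; Test in 1; Handover in 5.

5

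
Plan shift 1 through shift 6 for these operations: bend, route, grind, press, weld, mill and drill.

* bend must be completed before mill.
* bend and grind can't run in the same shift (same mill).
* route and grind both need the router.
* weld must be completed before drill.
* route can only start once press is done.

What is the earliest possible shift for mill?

shift 2

Precedence pushes mill to at least shift 2.
mill at shift 2 is achievable: bend -> shift 1; weld -> shift 1; drill -> shift 2; press -> shift 1; grind -> shift 3; mill -> shift 2; route -> shift 2.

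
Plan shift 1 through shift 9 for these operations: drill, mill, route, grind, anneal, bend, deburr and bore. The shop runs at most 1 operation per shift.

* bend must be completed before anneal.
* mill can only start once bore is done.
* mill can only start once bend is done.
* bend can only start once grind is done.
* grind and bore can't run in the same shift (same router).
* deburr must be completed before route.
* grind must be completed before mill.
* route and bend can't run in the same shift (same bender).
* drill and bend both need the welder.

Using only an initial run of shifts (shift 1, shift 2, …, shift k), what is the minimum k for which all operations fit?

8 shifts

The precedence chain requires at least 3 distinct shifts.
With at most 1 per shift and 8 operations, at least 8 shifts are needed.
8 works (last occupied shift: shift 8): for example bore in shift 3; grind in shift 1; deburr in shift 5; bend in shift 2; route in shift 6; mill in shift 4; drill in shift 8; anneal in shift 7.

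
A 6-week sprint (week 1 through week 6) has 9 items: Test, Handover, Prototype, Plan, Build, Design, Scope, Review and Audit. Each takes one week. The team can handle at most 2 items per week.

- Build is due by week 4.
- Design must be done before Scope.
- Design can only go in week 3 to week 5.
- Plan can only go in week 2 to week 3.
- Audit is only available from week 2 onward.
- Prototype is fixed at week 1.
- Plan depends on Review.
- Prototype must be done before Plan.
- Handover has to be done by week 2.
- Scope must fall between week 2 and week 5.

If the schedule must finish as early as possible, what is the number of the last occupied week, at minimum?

5

The precedence chain requires at least 2 distinct weeks.
With at most 2 per week and 9 work items, at least 5 weeks are needed.
Propagating the time windows through the other constraints, Scope can't land before week 4, so the schedule must run through at least week 4.
5 works (last occupied week: week 5): for example Handover in week 2, Test in week 5, Prototype in week 1, Review in week 1, Build in week 3, Design in week 3, Scope in week 4, Plan in week 2, Audit in week 4.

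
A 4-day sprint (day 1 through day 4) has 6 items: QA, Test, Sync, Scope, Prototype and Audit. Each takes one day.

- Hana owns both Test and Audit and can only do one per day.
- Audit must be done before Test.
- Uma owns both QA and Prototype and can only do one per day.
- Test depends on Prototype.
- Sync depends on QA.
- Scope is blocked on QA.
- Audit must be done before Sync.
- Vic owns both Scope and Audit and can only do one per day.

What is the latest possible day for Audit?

day 3

Downstream work caps Audit at day 3.
Audit at day 3 is achievable: QA in day 1; Sync in day 4; Audit in day 3; Scope in day 2; Test in day 4; Prototype in day 2.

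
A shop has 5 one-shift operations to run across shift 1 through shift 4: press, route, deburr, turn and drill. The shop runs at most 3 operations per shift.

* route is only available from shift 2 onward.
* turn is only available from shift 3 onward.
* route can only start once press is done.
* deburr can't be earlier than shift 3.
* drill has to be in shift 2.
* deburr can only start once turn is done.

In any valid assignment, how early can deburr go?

shift 4

Deburr is available from shift 3; precedence pushes deburr to at least shift 4.
deburr at shift 4 is achievable: drill -> shift 2, route -> shift 2, turn -> shift 3, deburr -> shift 4, press -> shift 1.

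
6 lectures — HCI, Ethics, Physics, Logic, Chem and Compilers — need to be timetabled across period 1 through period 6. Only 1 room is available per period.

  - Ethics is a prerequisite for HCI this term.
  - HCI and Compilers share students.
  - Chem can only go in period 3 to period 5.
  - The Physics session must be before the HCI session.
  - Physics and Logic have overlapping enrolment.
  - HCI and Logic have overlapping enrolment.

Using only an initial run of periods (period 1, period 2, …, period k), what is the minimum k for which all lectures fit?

The precedence chain requires at least 2 distinct periods.
With at most 1 per period and 6 lectures, at least 6 periods are needed.
Chem can't be placed before period 3, so the schedule must run through at least period 3.
6 works (last occupied period: period 6): for example HCI=period 4, Ethics=period 1, Compilers=period 6, Chem=period 3, Physics=period 2, Logic=period 5.

6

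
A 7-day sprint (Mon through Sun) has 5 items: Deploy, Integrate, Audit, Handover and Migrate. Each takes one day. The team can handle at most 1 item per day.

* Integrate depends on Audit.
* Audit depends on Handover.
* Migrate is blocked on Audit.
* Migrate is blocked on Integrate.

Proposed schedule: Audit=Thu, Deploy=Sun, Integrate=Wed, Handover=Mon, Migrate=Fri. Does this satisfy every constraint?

Migrate is blocked on Audit — holds.
Audit depends on Handover — holds.
Integrate depends on Audit — violated.
Migrate is blocked on Integrate — holds.
The team can handle at most 1 item per day — holds.

No. Integrate depends on Audit is not satisfied.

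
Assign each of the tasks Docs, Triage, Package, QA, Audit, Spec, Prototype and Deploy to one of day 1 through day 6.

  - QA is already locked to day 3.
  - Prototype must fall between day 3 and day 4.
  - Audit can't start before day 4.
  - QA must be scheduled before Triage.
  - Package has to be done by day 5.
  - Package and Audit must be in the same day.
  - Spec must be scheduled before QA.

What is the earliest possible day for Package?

day 4

Package must be in the same day as Audit, which can't be before day 4, so Package is at least day 4; Package's own window allows nothing later than day 5.
Package at day 4 is achievable: QA -> day 3, Spec -> day 1, Triage -> day 4, Deploy -> day 1, Prototype -> day 3, Package -> day 4, Audit -> day 4, Docs -> day 1.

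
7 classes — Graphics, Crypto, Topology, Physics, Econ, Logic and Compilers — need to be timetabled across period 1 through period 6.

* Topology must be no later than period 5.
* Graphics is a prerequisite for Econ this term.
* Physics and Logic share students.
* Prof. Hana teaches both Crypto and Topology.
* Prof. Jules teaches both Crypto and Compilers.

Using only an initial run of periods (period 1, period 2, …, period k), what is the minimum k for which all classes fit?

2

The precedence chain requires at least 2 distinct periods.
2 works (last occupied period: period 2): for example Compilers -> period 2; Topology -> period 2; Econ -> period 2; Logic -> period 2; Physics -> period 1; Graphics -> period 1; Crypto -> period 1.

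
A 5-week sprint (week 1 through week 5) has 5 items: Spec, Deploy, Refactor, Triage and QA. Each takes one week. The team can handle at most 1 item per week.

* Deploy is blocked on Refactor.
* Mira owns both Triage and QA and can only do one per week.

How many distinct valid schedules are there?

60

Splitting on Spec: it can be week 1 (12), week 2 (12), week 3 (12), week 4 (12), week 5 (12). Listing each branch's schedules as (Deploy, Refactor, Triage, QA) by week number:
Spec=week 1: (3,2,4,5) (3,2,5,4) (4,2,3,5) (4,2,5,3) (4,3,2,5) (4,3,5,2) (5,2,3,4) (5,2,4,3) (5,3,2,4) (5,3,4,2) (5,4,2,3) (5,4,3,2) — 12.
Spec=week 2: (3,1,4,5) (3,1,5,4) (4,1,3,5) (4,1,5,3) (4,3,1,5) (4,3,5,1) (5,1,3,4) (5,1,4,3) (5,3,1,4) (5,3,4,1) (5,4,1,3) (5,4,3,1) — 12.
Spec=week 3: (2,1,4,5) (2,1,5,4) (4,1,2,5) (4,1,5,2) (4,2,1,5) (4,2,5,1) (5,1,2,4) (5,1,4,2) (5,2,1,4) (5,2,4,1) (5,4,1,2) (5,4,2,1) — 12.
Spec=week 4: (2,1,3,5) (2,1,5,3) (3,1,2,5) (3,1,5,2) (3,2,1,5) (3,2,5,1) (5,1,2,3) (5,1,3,2) (5,2,1,3) (5,2,3,1) (5,3,1,2) (5,3,2,1) — 12.
Spec=week 5: (2,1,3,4) (2,1,4,3) (3,1,2,4) (3,1,4,2) (3,2,1,4) (3,2,4,1) (4,1,2,3) (4,1,3,2) (4,2,1,3) (4,2,3,1) (4,3,1,2) (4,3,2,1) — 12.
Summing: 12 + 12 + 12 + 12 + 12 = 60.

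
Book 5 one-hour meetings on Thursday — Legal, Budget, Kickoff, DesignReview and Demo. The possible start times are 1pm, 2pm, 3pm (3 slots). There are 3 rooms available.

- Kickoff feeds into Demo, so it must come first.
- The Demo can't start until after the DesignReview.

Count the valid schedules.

Splitting on Legal: it can be 1pm (13), 2pm (14), 3pm (15). Listing each branch's schedules as (Budget, Kickoff, DesignReview, Demo):
Legal=1pm: (1pm,1pm,2pm,3pm) (1pm,2pm,1pm,3pm) (1pm,2pm,2pm,3pm) (2pm,1pm,1pm,2pm) (2pm,1pm,1pm,3pm) (2pm,1pm,2pm,3pm) (2pm,2pm,1pm,3pm) (2pm,2pm,2pm,3pm) (3pm,1pm,1pm,2pm) (3pm,1pm,1pm,3pm) (3pm,1pm,2pm,3pm) (3pm,2pm,1pm,3pm) (3pm,2pm,2pm,3pm) — 13.
Legal=2pm: (1pm,1pm,1pm,2pm) (1pm,1pm,1pm,3pm) (1pm,1pm,2pm,3pm) (1pm,2pm,1pm,3pm) (1pm,2pm,2pm,3pm) (2pm,1pm,1pm,2pm) (2pm,1pm,1pm,3pm) (2pm,1pm,2pm,3pm) (2pm,2pm,1pm,3pm) (3pm,1pm,1pm,2pm) (3pm,1pm,1pm,3pm) (3pm,1pm,2pm,3pm) (3pm,2pm,1pm,3pm) (3pm,2pm,2pm,3pm) — 14.
Legal=3pm: (1pm,1pm,1pm,2pm) (1pm,1pm,1pm,3pm) (1pm,1pm,2pm,3pm) (1pm,2pm,1pm,3pm) (1pm,2pm,2pm,3pm) (2pm,1pm,1pm,2pm) (2pm,1pm,1pm,3pm) (2pm,1pm,2pm,3pm) (2pm,2pm,1pm,3pm) (2pm,2pm,2pm,3pm) (3pm,1pm,1pm,2pm) (3pm,1pm,1pm,3pm) (3pm,1pm,2pm,3pm) (3pm,2pm,1pm,3pm) (3pm,2pm,2pm,3pm) — 15.
Summing: 13 + 14 + 15 = 42.

42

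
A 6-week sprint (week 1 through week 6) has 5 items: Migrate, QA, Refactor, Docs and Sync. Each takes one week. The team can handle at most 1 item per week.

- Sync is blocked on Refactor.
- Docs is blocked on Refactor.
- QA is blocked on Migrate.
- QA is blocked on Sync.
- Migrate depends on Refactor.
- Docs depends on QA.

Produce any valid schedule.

Migrate -> week 2; Docs -> week 5; QA -> week 4; Sync -> week 3; Refactor -> week 1

Checking: QA(week 4) before Docs(week 5); Refactor(week 1) before Sync(week 3); Migrate(week 2) before QA(week 4); Refactor(week 1) before Docs(week 5); Sync(week 3) before QA(week 4); Refactor(week 1) before Migrate(week 2); max 1 per week (cap 1).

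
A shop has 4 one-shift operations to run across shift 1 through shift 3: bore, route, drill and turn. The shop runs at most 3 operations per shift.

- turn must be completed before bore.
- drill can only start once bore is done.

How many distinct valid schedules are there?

3

Enumerating: drill -> shift 3; bore -> shift 2; turn -> shift 1; route -> shift 1 | route -> shift 2; drill -> shift 3; turn -> shift 1; bore -> shift 2 | drill -> shift 3, turn -> shift 1, bore -> shift 2, route -> shift 3.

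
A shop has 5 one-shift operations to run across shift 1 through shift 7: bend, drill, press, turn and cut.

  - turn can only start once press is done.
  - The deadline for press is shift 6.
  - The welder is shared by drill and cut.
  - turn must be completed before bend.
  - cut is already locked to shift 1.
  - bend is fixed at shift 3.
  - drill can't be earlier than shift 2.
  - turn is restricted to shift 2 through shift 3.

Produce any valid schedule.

drill=shift 2, bend=shift 3, press=shift 1, turn=shift 2, cut=shift 1

Checking: turn(shift 2) before bend(shift 3); press(shift 1) before turn(shift 2); drill(shift 2) != cut(shift 1); bend=shift 3 in [shift 3,shift 3]; turn=shift 2 in [shift 2,shift 3]; press=shift 1 in [shift 1,shift 6]; drill=shift 2 in [shift 2,shift 7]; cut=shift 1 in [shift 1,shift 1].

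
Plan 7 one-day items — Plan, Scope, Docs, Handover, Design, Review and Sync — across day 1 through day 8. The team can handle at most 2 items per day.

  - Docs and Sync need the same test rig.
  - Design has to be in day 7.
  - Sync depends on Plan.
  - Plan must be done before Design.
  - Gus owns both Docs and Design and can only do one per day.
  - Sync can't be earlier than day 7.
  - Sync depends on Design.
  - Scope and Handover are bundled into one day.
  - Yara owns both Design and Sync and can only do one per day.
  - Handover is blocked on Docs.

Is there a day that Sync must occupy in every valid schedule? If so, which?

Sync's window is day 7–day 8.
Design is fixed at day 7, and Sync can't share a day with Design.
So Sync must be day 8.

day 8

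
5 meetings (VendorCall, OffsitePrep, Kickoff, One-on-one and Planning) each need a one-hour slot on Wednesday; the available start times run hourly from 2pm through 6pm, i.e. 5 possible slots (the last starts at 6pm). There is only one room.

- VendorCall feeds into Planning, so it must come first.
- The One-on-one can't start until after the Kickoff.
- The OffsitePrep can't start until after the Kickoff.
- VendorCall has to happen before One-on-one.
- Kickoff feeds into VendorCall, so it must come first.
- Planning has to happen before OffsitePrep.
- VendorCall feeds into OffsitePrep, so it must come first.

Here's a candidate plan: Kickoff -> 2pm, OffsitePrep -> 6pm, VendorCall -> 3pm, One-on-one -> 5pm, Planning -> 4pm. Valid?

Yes, all constraints hold

There is only one room — holds.
VendorCall feeds into Planning, so it must come first — holds.
VendorCall has to happen before One-on-one — holds.
VendorCall feeds into OffsitePrep, so it must come first — holds.
The One-on-one can't start until after the Kickoff — holds.
Kickoff feeds into VendorCall, so it must come first — holds.
The OffsitePrep can't start until after the Kickoff — holds.
Planning has to happen before OffsitePrep — holds.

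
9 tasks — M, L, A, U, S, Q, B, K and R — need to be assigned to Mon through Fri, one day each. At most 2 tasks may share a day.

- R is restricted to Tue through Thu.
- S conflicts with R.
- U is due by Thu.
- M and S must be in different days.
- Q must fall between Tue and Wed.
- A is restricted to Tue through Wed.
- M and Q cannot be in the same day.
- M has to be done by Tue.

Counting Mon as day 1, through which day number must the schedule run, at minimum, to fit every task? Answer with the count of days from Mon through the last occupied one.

With at most 2 per day and 9 tasks, at least 5 days are needed.
A can't be placed before Tue — that is day 2 counting from Mon — so the schedule must run through at least 2 days.
5 works (last occupied day: Fri): for example A=Tue, M=Mon, U=Mon, Q=Tue, B=Thu, S=Thu, R=Wed, K=Fri, L=Wed.

5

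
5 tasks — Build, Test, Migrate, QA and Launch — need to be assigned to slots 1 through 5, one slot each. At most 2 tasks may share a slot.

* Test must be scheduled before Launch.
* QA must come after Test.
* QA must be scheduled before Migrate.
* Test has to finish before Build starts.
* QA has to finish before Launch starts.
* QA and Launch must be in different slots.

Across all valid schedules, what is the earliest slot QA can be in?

2

Precedence pushes QA to at least 2; downstream work caps QA at 4.
QA at 2 is achievable: Test=1; Launch=3; QA=2; Migrate=3; Build=2.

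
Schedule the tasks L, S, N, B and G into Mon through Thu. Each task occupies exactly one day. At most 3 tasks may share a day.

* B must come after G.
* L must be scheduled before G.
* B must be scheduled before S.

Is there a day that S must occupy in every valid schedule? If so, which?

Precedence pushes S to at least Thu.
So S is pinned to Thu.

Thu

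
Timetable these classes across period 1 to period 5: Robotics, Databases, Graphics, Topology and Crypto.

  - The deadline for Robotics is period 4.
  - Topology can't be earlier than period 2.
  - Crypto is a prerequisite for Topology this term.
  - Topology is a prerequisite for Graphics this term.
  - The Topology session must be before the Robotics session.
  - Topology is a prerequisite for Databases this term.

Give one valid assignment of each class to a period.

Topology=period 2, Databases=period 3, Robotics=period 3, Crypto=period 1, Graphics=period 3

Checking: Crypto(period 1) before Topology(period 2); Topology(period 2) before Graphics(period 3); Topology(period 2) before Robotics(period 3); Topology(period 2) before Databases(period 3); Topology=period 2 in [period 2,period 5]; Robotics=period 3 in [period 1,period 4].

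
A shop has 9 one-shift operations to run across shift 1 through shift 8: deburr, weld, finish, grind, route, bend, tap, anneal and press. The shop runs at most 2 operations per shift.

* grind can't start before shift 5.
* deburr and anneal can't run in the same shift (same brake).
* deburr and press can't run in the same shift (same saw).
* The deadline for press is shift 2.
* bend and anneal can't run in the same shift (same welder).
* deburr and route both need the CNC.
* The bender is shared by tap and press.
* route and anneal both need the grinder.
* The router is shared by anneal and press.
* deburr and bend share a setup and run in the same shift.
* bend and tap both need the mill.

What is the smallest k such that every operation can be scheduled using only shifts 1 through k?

5

With at most 2 per shift and 9 operations, at least 5 shifts are needed.
grind can't be placed before shift 5, so the schedule must run through at least shift 5.
5 works (last occupied shift: shift 5): for example press in shift 1, tap in shift 4, route in shift 3, grind in shift 5, weld in shift 1, anneal in shift 4, bend in shift 2, deburr in shift 2, finish in shift 3.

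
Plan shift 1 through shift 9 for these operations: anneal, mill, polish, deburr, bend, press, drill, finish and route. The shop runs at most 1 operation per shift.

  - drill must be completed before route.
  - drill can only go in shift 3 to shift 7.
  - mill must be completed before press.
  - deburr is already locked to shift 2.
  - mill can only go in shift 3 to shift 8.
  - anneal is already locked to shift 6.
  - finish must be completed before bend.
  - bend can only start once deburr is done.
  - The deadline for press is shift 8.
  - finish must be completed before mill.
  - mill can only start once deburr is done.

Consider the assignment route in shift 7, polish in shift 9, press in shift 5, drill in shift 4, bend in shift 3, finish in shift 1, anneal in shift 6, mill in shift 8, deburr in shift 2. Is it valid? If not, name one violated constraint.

mill can only go in shift 3 to shift 8 — holds.
finish must be completed before bend — holds.
deburr is already locked to shift 2 — holds.
bend can only start once deburr is done — holds.
mill can only start once deburr is done — holds.
mill must be completed before press — violated.
drill can only go in shift 3 to shift 7 — holds.
The shop runs at most 1 operation per shift — holds.
finish must be completed before mill — holds.
drill must be completed before route — holds.
The deadline for press is shift 8 — holds.
anneal is already locked to shift 6 — holds.

Invalid. mill must be completed before press.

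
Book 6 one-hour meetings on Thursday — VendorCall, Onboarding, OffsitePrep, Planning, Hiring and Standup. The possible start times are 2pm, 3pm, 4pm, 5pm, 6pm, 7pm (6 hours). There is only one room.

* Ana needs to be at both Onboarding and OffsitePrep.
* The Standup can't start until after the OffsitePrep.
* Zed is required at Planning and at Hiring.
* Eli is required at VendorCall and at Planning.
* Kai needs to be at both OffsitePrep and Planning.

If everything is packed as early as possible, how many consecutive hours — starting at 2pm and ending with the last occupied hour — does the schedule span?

The precedence chain requires at least 2 distinct hours.
With at most 1 per hour and 6 meetings, at least 6 hours are needed.
6 works (last occupied hour: 7pm): for example OffsitePrep -> 2pm; Standup -> 3pm; Planning -> 6pm; Onboarding -> 5pm; VendorCall -> 4pm; Hiring -> 7pm.

6 hours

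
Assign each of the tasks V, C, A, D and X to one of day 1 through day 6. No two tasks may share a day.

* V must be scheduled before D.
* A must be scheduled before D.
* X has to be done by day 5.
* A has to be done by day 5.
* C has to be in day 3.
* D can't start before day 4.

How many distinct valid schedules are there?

32

Splitting on V: it can be day 1 (9), day 2 (9), day 4 (8), day 5 (6). Listing each branch's schedules as (C, A, D, X) by day number:
V=day 1: (3,2,4,5) (3,2,5,4) (3,2,6,4) (3,2,6,5) (3,4,5,2) (3,4,6,2) (3,4,6,5) (3,5,6,2) (3,5,6,4) — 9.
V=day 2: (3,1,4,5) (3,1,5,4) (3,1,6,4) (3,1,6,5) (3,4,5,1) (3,4,6,1) (3,4,6,5) (3,5,6,1) (3,5,6,4) — 9.
V=day 4: (3,1,5,2) (3,1,6,2) (3,1,6,5) (3,2,5,1) (3,2,6,1) (3,2,6,5) (3,5,6,1) (3,5,6,2) — 8.
V=day 5: (3,1,6,2) (3,1,6,4) (3,2,6,1) (3,2,6,4) (3,4,6,1) (3,4,6,2) — 6.
Summing: 9 + 9 + 8 + 6 = 32.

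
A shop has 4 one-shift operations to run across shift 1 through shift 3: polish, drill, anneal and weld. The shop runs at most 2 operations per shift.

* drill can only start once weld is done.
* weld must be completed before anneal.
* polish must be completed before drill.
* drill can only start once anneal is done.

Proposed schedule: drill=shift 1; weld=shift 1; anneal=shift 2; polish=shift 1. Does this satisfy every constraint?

Invalid. The shop runs at most 2 operations per shift.

polish must be completed before drill — violated.
drill can only start once weld is done — violated.
weld must be completed before anneal — holds.
drill can only start once anneal is done — violated.
The shop runs at most 2 operations per shift — violated.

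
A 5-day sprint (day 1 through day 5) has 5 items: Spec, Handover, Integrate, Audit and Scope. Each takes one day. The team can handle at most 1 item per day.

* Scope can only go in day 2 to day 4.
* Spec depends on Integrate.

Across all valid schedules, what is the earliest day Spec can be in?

day 2

Precedence pushes Spec to at least day 2.
Spec at day 2 is achievable: Integrate=day 1; Scope=day 3; Spec=day 2; Handover=day 4; Audit=day 5.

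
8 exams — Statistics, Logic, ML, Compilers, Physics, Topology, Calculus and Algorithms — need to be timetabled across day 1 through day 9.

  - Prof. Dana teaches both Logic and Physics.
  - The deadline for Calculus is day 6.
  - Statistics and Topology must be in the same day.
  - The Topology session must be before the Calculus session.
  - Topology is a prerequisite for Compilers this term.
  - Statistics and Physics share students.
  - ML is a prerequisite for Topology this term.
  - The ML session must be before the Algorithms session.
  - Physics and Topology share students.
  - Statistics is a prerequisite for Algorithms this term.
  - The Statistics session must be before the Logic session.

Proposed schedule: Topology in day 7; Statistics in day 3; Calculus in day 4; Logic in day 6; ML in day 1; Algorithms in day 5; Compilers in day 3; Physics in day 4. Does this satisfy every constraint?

No — it violates: Topology is a prerequisite for Compilers this term

Statistics is a prerequisite for Algorithms this term — holds.
The Topology session must be before the Calculus session — violated.
The deadline for Calculus is day 6 — holds.
Statistics and Physics share students — holds.
Statistics and Topology must be in the same day — violated.
Topology is a prerequisite for Compilers this term — violated.
The ML session must be before the Algorithms session — holds.
ML is a prerequisite for Topology this term — holds.
Prof. Dana teaches both Logic and Physics — holds.
Physics and Topology share students — holds.
The Statistics session must be before the Logic session — holds.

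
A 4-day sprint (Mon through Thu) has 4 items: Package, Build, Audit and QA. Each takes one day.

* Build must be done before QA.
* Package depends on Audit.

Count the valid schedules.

Splitting on Package: it can be Tue (6), Wed (12), Thu (18). Listing each branch's schedules as (Build, Audit, QA):
Package=Tue: (Mon,Mon,Tue) (Mon,Mon,Wed) (Mon,Mon,Thu) (Tue,Mon,Wed) (Tue,Mon,Thu) (Wed,Mon,Thu) — 6.
Package=Wed: (Mon,Mon,Tue) (Mon,Mon,Wed) (Mon,Mon,Thu) (Mon,Tue,Tue) (Mon,Tue,Wed) (Mon,Tue,Thu) (Tue,Mon,Wed) (Tue,Mon,Thu) (Tue,Tue,Wed) (Tue,Tue,Thu) (Wed,Mon,Thu) (Wed,Tue,Thu) — 12.
Package=Thu: (Mon,Mon,Tue) (Mon,Mon,Wed) (Mon,Mon,Thu) (Mon,Tue,Tue) (Mon,Tue,Wed) (Mon,Tue,Thu) (Mon,Wed,Tue) (Mon,Wed,Wed) (Mon,Wed,Thu) (Tue,Mon,Wed) (Tue,Mon,Thu) (Tue,Tue,Wed) (Tue,Tue,Thu) (Tue,Wed,Wed) (Tue,Wed,Thu) (Wed,Mon,Thu) (Wed,Tue,Thu) (Wed,Wed,Thu) — 18.
Summing: 6 + 12 + 18 = 36.

36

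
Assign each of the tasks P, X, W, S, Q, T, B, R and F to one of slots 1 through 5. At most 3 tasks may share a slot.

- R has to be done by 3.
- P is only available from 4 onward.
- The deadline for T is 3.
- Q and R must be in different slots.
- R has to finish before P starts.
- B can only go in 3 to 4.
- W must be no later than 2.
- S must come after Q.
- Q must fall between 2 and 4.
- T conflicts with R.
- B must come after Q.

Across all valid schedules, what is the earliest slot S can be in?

Precedence pushes S to at least 3.
S at 3 is achievable: W=1, F=2, X=1, P=4, B=3, R=1, S=3, Q=2, T=2.

3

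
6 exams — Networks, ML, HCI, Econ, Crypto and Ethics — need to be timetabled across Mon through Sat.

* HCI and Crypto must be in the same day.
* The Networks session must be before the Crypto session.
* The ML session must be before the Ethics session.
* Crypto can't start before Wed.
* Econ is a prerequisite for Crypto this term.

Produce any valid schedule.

ML -> Mon, HCI -> Wed, Networks -> Mon, Ethics -> Tue, Econ -> Mon, Crypto -> Wed

Checking: Networks(Mon) before Crypto(Wed); ML(Mon) before Ethics(Tue); Econ(Mon) before Crypto(Wed); HCI = Crypto = Wed; Crypto=Wed in [Wed,Sat].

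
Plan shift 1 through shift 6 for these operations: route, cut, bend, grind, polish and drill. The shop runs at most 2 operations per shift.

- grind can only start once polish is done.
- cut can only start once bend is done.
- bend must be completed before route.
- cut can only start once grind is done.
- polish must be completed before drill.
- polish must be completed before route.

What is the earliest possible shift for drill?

shift 2

Precedence pushes drill to at least shift 2.
drill at shift 2 is achievable: grind -> shift 3, bend -> shift 1, route -> shift 2, drill -> shift 2, cut -> shift 4, polish -> shift 1.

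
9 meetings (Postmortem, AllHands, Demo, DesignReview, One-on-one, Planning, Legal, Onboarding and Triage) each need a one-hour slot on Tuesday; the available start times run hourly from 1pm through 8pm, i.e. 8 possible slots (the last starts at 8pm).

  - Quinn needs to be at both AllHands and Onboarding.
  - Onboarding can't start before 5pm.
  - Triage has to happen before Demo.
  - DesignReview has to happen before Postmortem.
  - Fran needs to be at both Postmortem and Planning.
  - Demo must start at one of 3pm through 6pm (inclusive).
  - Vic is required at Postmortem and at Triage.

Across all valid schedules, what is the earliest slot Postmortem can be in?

Precedence pushes Postmortem to at least 2pm.
Postmortem at 2pm is achievable: Triage=1pm; Demo=3pm; DesignReview=1pm; Planning=1pm; Legal=1pm; Onboarding=5pm; AllHands=1pm; One-on-one=1pm; Postmortem=2pm.

2pm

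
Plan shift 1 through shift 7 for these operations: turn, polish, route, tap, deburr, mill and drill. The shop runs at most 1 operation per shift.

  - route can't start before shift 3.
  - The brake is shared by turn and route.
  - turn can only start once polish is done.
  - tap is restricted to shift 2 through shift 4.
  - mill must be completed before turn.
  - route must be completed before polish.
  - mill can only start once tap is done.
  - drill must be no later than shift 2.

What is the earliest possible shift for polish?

Precedence pushes polish to at least shift 4; downstream work caps polish at shift 6.
polish at shift 4 is achievable: deburr -> shift 7, drill -> shift 1, mill -> shift 5, tap -> shift 2, turn -> shift 6, polish -> shift 4, route -> shift 3.

shift 4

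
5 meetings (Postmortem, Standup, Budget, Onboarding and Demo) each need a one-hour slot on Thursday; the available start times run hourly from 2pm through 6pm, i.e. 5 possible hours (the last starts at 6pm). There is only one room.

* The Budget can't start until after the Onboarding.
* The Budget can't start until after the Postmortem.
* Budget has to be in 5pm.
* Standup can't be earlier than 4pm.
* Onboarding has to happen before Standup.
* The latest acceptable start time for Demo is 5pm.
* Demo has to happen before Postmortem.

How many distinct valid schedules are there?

3

Enumerating: Standup in 6pm; Onboarding in 4pm; Budget in 5pm; Postmortem in 3pm; Demo in 2pm | Postmortem in 4pm; Budget in 5pm; Demo in 2pm; Onboarding in 3pm; Standup in 6pm | Onboarding=2pm; Postmortem=4pm; Budget=5pm; Demo=3pm; Standup=6pm.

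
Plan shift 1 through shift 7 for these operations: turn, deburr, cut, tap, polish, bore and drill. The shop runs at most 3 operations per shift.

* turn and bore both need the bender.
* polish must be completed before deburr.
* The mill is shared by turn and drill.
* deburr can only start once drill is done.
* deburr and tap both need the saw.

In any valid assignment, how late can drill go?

shift 6

Downstream work caps drill at shift 6.
drill at shift 6 is achievable: turn -> shift 1; cut -> shift 1; drill -> shift 6; bore -> shift 2; tap -> shift 2; deburr -> shift 7; polish -> shift 1.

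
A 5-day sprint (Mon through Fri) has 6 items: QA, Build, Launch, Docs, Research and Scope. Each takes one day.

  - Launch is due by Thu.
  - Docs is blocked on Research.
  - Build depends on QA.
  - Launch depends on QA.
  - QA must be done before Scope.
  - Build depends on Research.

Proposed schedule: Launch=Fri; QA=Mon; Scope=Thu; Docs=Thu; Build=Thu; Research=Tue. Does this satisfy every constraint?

No. Launch is due by Thu is not satisfied.

Docs is blocked on Research — holds.
QA must be done before Scope — holds.
Build depends on Research — holds.
Launch depends on QA — holds.
Build depends on QA — holds.
Launch is due by Thu — violated.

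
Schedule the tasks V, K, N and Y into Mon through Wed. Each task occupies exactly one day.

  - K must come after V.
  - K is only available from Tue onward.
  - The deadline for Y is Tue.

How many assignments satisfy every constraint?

18

Splitting on V: it can be Mon (12), Tue (6). Listing each branch's schedules as (K, N, Y):
V=Mon: (Tue,Mon,Mon) (Tue,Mon,Tue) (Tue,Tue,Mon) (Tue,Tue,Tue) (Tue,Wed,Mon) (Tue,Wed,Tue) (Wed,Mon,Mon) (Wed,Mon,Tue) (Wed,Tue,Mon) (Wed,Tue,Tue) (Wed,Wed,Mon) (Wed,Wed,Tue) — 12.
V=Tue: (Wed,Mon,Mon) (Wed,Mon,Tue) (Wed,Tue,Mon) (Wed,Tue,Tue) (Wed,Wed,Mon) (Wed,Wed,Tue) — 6.
Summing: 12 + 6 = 18.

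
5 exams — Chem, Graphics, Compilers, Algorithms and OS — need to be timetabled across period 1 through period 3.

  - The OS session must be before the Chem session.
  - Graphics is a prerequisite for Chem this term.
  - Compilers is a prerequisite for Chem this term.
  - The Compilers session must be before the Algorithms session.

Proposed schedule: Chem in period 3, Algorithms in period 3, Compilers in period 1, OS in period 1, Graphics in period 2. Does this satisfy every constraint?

The OS session must be before the Chem session — holds.
Graphics is a prerequisite for Chem this term — holds.
The Compilers session must be before the Algorithms session — holds.
Compilers is a prerequisite for Chem this term — holds.

Yes, all constraints hold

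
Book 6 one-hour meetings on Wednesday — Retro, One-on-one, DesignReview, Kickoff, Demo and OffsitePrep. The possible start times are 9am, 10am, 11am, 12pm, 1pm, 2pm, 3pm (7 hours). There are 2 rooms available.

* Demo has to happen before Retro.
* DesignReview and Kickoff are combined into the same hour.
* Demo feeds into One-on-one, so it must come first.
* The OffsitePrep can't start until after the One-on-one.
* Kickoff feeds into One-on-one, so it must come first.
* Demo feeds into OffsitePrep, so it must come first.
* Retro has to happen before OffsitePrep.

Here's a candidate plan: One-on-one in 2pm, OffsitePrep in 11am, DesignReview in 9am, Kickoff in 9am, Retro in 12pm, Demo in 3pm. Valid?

Demo feeds into One-on-one, so it must come first — violated.
The OffsitePrep can't start until after the One-on-one — violated.
There are 2 rooms available — holds.
Kickoff feeds into One-on-one, so it must come first — holds.
Demo has to happen before Retro — violated.
Demo feeds into OffsitePrep, so it must come first — violated.
Retro has to happen before OffsitePrep — violated.
DesignReview and Kickoff are combined into the same hour — holds.

No. Demo feeds into OffsitePrep, so it must come first is not satisfied.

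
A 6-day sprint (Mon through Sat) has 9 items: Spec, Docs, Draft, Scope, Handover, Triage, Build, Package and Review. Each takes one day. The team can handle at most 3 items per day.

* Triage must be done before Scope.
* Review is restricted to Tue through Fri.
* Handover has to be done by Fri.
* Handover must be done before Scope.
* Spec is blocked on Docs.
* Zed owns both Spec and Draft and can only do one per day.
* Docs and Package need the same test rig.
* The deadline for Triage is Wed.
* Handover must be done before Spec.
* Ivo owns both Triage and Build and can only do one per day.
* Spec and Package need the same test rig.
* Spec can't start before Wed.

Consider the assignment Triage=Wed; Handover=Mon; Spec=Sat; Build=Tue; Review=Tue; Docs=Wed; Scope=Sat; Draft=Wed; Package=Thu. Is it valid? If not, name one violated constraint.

The deadline for Triage is Wed — holds.
Spec can't start before Wed — holds.
Triage must be done before Scope — holds.
Spec is blocked on Docs — holds.
Docs and Package need the same test rig — holds.
The team can handle at most 3 items per day — holds.
Zed owns both Spec and Draft and can only do one per day — holds.
Review is restricted to Tue through Fri — holds.
Spec and Package need the same test rig — holds.
Handover must be done before Scope — holds.
Handover has to be done by Fri — holds.
Ivo owns both Triage and Build and can only do one per day — holds.
Handover must be done before Spec — holds.

Valid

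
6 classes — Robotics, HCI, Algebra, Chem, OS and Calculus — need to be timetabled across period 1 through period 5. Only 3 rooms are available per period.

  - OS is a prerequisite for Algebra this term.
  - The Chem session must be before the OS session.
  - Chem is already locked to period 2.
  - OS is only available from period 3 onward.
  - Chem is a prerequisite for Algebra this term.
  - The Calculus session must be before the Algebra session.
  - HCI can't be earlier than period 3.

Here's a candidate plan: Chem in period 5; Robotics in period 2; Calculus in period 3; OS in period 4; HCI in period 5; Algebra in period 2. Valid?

No. Chem is a prerequisite for Algebra this term is not satisfied.

Chem is already locked to period 2 — violated.
Only 3 rooms are available per period — holds.
The Calculus session must be before the Algebra session — violated.
OS is only available from period 3 onward — holds.
OS is a prerequisite for Algebra this term — violated.
HCI can't be earlier than period 3 — holds.
The Chem session must be before the OS session — violated.
Chem is a prerequisite for Algebra this term — violated.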